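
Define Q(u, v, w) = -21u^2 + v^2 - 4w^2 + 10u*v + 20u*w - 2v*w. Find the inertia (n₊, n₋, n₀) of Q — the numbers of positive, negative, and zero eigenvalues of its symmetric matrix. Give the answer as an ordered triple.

(1, 2, 0)

Write A = [[-21, 5, 10], [5, 1, -1], [10, -1, -4]].
An LDLᵀ factorisation of A has diagonal entries -21, 46/21, -5/46.
That gives 1 positive, 2 negative pivots.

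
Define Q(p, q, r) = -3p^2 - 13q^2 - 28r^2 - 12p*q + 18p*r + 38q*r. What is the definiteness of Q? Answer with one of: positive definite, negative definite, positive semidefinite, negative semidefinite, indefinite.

Write A = [[-3, -6, 9], [-6, -13, 19], [9, 19, -28]].
Applying the same elementary operations to the rows and columns of A produces a congruent diagonal matrix with entries -3, -1, 0.
That gives 2 negative, 1 zero pivots.
Hence Q is negative semidefinite.

negative semidefinite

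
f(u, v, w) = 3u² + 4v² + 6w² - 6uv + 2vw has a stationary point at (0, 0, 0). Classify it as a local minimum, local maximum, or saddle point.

local minimum

The Hessian at the origin is H = [[6, -6, 0], [-6, 8, 2], [0, 2, 12]].
Congruent diagonalization of H (simultaneous row and column reduction) yields pivots 6, 2, 10.
Counting signs: 3 positive.
H is positive definite, so the origin is a strict local minimum.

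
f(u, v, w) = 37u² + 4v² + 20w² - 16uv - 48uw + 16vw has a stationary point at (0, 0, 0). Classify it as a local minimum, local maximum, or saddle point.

The Hessian at the origin is H = [[74, -16, -48], [-16, 8, 16], [-48, 16, 40]].
Congruent diagonalization of H (simultaneous row and column reduction) yields pivots 74, 168/37, 40/21.
Counting signs: 3 positive.
H is positive definite, so the origin is a strict local minimum.

local minimum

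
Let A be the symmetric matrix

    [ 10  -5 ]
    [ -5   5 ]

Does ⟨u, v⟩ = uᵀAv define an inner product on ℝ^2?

yes

For the 2×2 matrix [[10, -5], [-5, 5]]: det = 10·5 − (-5)² = 25, trace = 15.
det > 0 so both eigenvalues share the sign of the trace; trace = 15 > 0 ⇒ both positive.
⟨·,·⟩ is an inner product exactly when A is positive definite.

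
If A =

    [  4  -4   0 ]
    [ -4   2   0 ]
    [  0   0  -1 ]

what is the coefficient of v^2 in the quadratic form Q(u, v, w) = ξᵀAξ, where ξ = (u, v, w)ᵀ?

2

The coefficient of v^2 is the diagonal entry A[2,2] = 2.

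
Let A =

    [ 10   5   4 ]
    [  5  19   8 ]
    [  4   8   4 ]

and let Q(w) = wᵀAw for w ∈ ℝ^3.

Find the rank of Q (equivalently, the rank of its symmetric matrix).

Congruent diagonalization of A (simultaneous row and column reduction) yields pivots 10, 33/2, 12/55.
So there are 3 positive pivots.
The rank is the number of nonzero pivots: 3.

3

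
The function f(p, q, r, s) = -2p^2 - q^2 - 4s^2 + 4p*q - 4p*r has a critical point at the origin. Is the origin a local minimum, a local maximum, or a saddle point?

saddle point

The Hessian at the origin is H = [[-4, 4, -4, 0], [4, -2, 0, 0], [-4, 0, 0, 0], [0, 0, 0, -8]].
Symmetric row and column elimination reduces H to a congruent diagonal form with pivots -4, 2, -4, -8.
That gives 1 positive, 3 negative pivots.
H is indefinite, so the origin is a saddle point.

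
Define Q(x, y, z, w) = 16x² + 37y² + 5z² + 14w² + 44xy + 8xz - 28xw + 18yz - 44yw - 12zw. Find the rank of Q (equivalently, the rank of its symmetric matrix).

4

The associated matrix is A = [[16, 22, 4, -14], [22, 37, 9, -22], [4, 9, 5, -6], [-14, -22, -6, 14]].
Applying the same elementary operations to the rows and columns of A produces a congruent diagonal matrix with entries 16, 27/4, 59/27, 6/59.
That gives 4 positive pivots.
The rank is the number of nonzero pivots: 4.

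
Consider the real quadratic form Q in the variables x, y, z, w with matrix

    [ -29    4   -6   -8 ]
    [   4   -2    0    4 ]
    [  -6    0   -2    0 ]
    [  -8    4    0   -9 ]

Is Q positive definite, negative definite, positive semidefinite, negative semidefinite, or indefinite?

Leading principal minors: Δ_1 = -29, Δ_2 = 42, Δ_3 = -12, Δ_4 = 12.
The signs alternate starting with Δ_1 < 0, so by Sylvester's criterion Q is negative definite.

negative definite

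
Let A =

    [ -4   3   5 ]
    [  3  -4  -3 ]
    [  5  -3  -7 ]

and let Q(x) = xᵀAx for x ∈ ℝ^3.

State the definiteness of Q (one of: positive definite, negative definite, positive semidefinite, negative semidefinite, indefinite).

negative definite

Leading principal minors: Δ_1 = -4, Δ_2 = 7, Δ_3 = -3.
The signs alternate starting with Δ_1 < 0, so by Sylvester's criterion Q is negative definite.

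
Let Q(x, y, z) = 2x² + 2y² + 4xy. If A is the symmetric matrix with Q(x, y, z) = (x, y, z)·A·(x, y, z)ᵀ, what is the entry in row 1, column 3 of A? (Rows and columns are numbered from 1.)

0

The coefficient of x·z in Q is 0. For a symmetric A this equals A[1,3] + A[3,1] = 2·A[1,3].
So A[1,3] = 0/2 = 0.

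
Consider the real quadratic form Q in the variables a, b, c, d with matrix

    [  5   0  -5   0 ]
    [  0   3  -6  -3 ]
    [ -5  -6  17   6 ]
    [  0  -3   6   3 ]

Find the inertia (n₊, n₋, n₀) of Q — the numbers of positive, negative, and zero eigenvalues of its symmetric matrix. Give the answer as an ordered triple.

(2, 0, 2)

Symmetric row and column elimination reduces A to a congruent diagonal form with pivots 5, 3, 0, 0.
That gives 2 positive, 2 zero pivots.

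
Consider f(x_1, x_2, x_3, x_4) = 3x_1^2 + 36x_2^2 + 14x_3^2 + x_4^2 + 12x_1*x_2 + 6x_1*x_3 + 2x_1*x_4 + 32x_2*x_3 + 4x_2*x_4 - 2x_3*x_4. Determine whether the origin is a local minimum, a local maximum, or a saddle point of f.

The Hessian at the origin is H = [[6, 12, 6, 2], [12, 72, 32, 4], [6, 32, 28, -2], [2, 4, -2, 2]].
Congruent diagonalization of H (simultaneous row and column reduction) yields pivots 6, 48, 41/3, 20/123.
Counting signs: 4 positive.
H is positive definite, so the origin is a strict local minimum.

local minimum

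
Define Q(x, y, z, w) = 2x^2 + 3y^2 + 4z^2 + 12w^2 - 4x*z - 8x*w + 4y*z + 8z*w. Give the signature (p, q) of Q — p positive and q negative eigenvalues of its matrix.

(4, 0)

The associated matrix is A = [[2, 0, -2, -4], [0, 3, 2, 0], [-2, 2, 4, 4], [-4, 0, 4, 12]].
An LDLᵀ factorisation of A has diagonal entries 2, 3, 2/3, 4.
That gives 4 positive pivots.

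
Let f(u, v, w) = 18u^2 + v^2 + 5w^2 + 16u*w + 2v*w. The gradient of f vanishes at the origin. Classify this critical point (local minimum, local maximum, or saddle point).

The Hessian at the origin is H = [[36, 0, 16], [0, 2, 2], [16, 2, 10]].
Row-reducing H symmetrically gives the diagonal entries 36, 2, 8/9.
So there are 3 positive pivots.
H is positive definite, so the origin is a strict local minimum.

local minimum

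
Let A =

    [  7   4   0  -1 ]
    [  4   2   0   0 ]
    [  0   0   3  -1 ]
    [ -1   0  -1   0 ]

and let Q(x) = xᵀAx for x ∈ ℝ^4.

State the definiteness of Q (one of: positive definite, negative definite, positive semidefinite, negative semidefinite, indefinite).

indefinite

Congruent diagonalization of A (simultaneous row and column reduction) yields pivots 7, -2/7, 3, 2/3.
Counting signs: 3 positive, 1 negative.
Hence Q is indefinite.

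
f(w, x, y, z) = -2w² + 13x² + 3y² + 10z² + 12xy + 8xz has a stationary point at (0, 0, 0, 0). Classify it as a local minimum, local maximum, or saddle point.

The Hessian at the origin is H = [[-4, 0, 0, 0], [0, 26, 12, 8], [0, 12, 6, 0], [0, 8, 0, 20]].
Row-reducing H symmetrically gives the diagonal entries -4, 26, 6/13, -12.
That gives 2 positive, 2 negative pivots.
H is indefinite, so the origin is a saddle point.

saddle point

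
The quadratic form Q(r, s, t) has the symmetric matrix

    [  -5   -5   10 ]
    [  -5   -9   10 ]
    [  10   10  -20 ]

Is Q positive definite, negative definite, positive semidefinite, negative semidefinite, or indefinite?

negative semidefinite

Congruent diagonalization of A (simultaneous row and column reduction) yields pivots -5, -4, 0.
Counting signs: 2 negative, 1 zero.
Hence Q is negative semidefinite.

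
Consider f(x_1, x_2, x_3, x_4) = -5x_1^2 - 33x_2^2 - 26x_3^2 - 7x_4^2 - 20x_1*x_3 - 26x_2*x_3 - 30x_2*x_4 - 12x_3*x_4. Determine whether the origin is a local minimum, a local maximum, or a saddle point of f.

The Hessian at the origin is H = [[-10, 0, -20, 0], [0, -66, -26, -30], [-20, -26, -52, -12], [0, -30, -12, -14]].
Row-reducing H symmetrically gives the diagonal entries -10, -66, -58/33, -10/29.
Counting signs: 4 negative.
H is negative definite, so the origin is a strict local maximum.

local maximum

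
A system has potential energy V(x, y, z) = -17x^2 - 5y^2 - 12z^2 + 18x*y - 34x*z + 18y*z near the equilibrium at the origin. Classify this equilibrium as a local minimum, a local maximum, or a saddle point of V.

The Hessian at the origin is H = [[-34, 18, -34], [18, -10, 18], [-34, 18, -24]].
Applying the same elementary operations to the rows and columns of H produces a congruent diagonal matrix with entries -34, -8/17, 10.
Counting signs: 1 positive, 2 negative.
H is indefinite, so the origin is a saddle point.

saddle point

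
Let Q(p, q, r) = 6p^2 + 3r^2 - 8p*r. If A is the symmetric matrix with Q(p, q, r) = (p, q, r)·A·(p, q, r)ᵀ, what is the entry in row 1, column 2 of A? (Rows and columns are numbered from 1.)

0

The coefficient of p·q in Q is 0. For a symmetric A this equals A[1,2] + A[2,1] = 2·A[1,2].
So A[1,2] = 0/2 = 0.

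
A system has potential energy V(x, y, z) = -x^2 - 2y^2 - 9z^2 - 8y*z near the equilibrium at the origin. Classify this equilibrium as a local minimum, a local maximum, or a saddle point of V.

local maximum

The Hessian at the origin is H = [[-2, 0, 0], [0, -4, -8], [0, -8, -18]].
Symmetric row and column elimination reduces H to a congruent diagonal form with pivots -2, -4, -2.
So there are 3 negative pivots.
H is negative definite, so the origin is a strict local maximum.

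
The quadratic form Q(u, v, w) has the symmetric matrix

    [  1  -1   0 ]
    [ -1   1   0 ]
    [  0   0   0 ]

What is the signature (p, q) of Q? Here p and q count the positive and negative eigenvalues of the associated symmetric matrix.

Congruent diagonalization of A (simultaneous row and column reduction) yields pivots 1, 0, 0.
So there are 1 positive, 2 zero pivots.

(1, 0)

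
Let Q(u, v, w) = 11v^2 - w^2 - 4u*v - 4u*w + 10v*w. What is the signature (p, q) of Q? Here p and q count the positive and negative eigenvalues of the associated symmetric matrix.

(1, 1)

The symmetric matrix is A = [[0, -2, -2], [-2, 11, 5], [-2, 5, -1]].
By Sylvester's law of inertia any congruent diagonalization of A has 1 positive, 1 negative and 1 zero entries.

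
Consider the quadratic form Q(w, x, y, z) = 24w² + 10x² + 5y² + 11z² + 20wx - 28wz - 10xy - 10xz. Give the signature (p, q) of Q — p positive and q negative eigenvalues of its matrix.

(4, 0)

Write A = [[24, 10, 0, -14], [10, 10, -5, -5], [0, -5, 5, 0], [-14, -5, 0, 11]].
Row-reducing A symmetrically gives the diagonal entries 24, 35/6, 5/7, 2.
That gives 4 positive pivots.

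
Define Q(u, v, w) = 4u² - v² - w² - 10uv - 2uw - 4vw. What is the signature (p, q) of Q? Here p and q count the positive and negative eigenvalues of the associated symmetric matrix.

Write A = [[4, -5, -1], [-5, -1, -2], [-1, -2, -1]].
Symmetric row and column elimination reduces A to a congruent diagonal form with pivots 4, -29/4, 6/29.
That gives 2 positive, 1 negative pivots.

(2, 1)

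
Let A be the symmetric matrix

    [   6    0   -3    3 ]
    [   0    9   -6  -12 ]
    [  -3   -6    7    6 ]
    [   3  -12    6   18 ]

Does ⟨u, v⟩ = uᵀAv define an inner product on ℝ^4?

Leading principal minors: Δ_1 = 6, Δ_2 = 54, Δ_3 = 81, Δ_4 = 27.
All leading principal minors are positive, so by Sylvester's criterion Q is positive definite.
⟨·,·⟩ is an inner product exactly when A is positive definite.

yes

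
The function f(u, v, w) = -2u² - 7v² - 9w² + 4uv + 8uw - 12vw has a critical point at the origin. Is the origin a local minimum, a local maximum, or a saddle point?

local maximum

The Hessian at the origin is H = [[-4, 4, 8], [4, -14, -12], [8, -12, -18]].
Symmetric row and column elimination reduces H to a congruent diagonal form with pivots -4, -10, -2/5.
So there are 3 negative pivots.
H is negative definite, so the origin is a strict local maximum.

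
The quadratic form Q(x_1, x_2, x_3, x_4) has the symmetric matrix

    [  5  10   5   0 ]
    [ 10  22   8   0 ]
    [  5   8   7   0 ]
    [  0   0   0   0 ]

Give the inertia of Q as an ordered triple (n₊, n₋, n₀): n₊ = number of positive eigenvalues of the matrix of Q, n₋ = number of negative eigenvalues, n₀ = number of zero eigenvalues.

Congruent diagonalization of A (simultaneous row and column reduction) yields pivots 5, 2, 0, 0.
Counting signs: 2 positive, 2 zero.

(2, 0, 2)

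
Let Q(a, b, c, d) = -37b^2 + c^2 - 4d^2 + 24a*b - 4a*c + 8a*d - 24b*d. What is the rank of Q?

The symmetric matrix is A = [[0, 12, -2, 4], [12, -37, 0, -12], [-2, 0, 1, 0], [4, -12, 0, -4]].
Row reduction of A gives 3 nonzero rows, so rank A = 3.

3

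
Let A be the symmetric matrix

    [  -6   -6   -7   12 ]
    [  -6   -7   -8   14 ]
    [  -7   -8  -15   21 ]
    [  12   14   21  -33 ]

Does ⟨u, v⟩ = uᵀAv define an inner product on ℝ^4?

An LDLᵀ factorisation of A has diagonal entries -6, -1, -35/6, -5/7.
That gives 4 negative pivots.
Hence Q is negative definite.
⟨·,·⟩ is an inner product exactly when A is positive definite.

no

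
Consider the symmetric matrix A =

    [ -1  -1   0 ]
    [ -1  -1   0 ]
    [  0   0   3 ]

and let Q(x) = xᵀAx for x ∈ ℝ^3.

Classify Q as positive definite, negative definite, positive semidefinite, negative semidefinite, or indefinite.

indefinite

Symmetric row and column elimination reduces A to a congruent diagonal form with pivots -1, 0, 3.
So there are 1 positive, 1 negative, 1 zero pivots.
Hence Q is indefinite.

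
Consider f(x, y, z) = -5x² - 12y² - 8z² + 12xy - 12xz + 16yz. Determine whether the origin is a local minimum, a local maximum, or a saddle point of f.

local maximum

The Hessian at the origin is H = [[-10, 12, -12], [12, -24, 16], [-12, 16, -16]].
Applying the same elementary operations to the rows and columns of H produces a congruent diagonal matrix with entries -10, -48/5, -4/3.
That gives 3 negative pivots.
H is negative definite, so the origin is a strict local maximum.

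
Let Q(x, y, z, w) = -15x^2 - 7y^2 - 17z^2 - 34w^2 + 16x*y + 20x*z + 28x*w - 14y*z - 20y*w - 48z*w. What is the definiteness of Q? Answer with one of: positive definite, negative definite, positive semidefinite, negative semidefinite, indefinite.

The associated matrix is A = [[-15, 8, 10, 14], [8, -7, -7, -10], [10, -7, -17, -24], [14, -10, -24, -34]].
An LDLᵀ factorisation of A has diagonal entries -15, -41/15, -382/41, -20/191.
So there are 4 negative pivots.
Hence Q is negative definite.

negative definite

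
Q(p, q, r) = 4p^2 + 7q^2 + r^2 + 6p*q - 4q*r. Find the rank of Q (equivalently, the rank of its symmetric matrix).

The associated matrix is A = [[4, 3, 0], [3, 7, -2], [0, -2, 1]].
Row-reducing A symmetrically gives the diagonal entries 4, 19/4, 3/19.
Counting signs: 3 positive.
The rank is the number of nonzero pivots: 3.

3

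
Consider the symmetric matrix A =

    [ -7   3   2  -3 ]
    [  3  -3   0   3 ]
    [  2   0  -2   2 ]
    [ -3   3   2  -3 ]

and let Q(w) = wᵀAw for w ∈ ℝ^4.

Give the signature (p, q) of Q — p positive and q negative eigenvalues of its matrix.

Congruent diagonalization of A (simultaneous row and column reduction) yields pivots -7, -12/7, -1, 4.
So there are 1 positive, 3 negative pivots.

(1, 3)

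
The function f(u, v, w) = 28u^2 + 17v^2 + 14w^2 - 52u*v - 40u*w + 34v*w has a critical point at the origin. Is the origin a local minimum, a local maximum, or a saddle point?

saddle point

The Hessian at the origin is H = [[56, -52, -40], [-52, 34, 34], [-40, 34, 28]].
Congruent diagonalization of H (simultaneous row and column reduction) yields pivots 56, -100/7, 3/25.
That gives 2 positive, 1 negative pivots.
H is indefinite, so the origin is a saddle point.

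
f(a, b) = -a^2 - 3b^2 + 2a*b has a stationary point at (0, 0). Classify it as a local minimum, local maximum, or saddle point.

The Hessian at the origin is H = [[-2, 2], [2, -6]].
det H = -2·-6 − (2)² = 8 > 0 and H[1,1] = -2 < 0, so H is negative definite.
Therefore the origin is a local maximum.

local maximum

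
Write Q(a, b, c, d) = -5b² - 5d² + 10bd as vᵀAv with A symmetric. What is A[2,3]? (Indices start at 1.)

The coefficient of b·c in Q is 0. For a symmetric A this equals A[2,3] + A[3,2] = 2·A[2,3].
So A[2,3] = 0/2 = 0.

0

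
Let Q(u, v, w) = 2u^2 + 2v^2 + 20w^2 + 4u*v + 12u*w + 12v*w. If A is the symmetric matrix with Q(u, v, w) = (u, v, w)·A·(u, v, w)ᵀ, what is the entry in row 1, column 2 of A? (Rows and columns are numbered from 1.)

2

The coefficient of u·v in Q is 4. For a symmetric A this equals A[1,2] + A[2,1] = 2·A[1,2].
So A[1,2] = 4/2 = 2.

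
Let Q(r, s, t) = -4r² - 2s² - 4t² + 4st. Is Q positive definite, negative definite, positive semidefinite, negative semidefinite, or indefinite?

The symmetric matrix of Q is A = [[-4, 0, 0], [0, -2, 2], [0, 2, -4]].
Leading principal minors: Δ_1 = -4, Δ_2 = 8, Δ_3 = -16.
The signs alternate starting with Δ_1 < 0, so by Sylvester's criterion Q is negative definite.

negative definite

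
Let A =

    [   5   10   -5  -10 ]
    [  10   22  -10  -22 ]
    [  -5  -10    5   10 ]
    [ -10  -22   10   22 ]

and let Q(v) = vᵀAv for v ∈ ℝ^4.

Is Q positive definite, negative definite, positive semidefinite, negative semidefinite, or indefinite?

positive semidefinite

Row-reducing A symmetrically gives the diagonal entries 5, 2, 0, 0.
That gives 2 positive, 2 zero pivots.
Hence Q is positive semidefinite.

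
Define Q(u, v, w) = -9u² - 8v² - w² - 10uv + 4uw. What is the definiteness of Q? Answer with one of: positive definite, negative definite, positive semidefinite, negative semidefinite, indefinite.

negative definite

The symmetric matrix of Q is A = [[-9, -5, 2], [-5, -8, 0], [2, 0, -1]].
Leading principal minors: Δ_1 = -9, Δ_2 = 47, Δ_3 = -15.
The signs alternate starting with Δ_1 < 0, so by Sylvester's criterion Q is negative definite.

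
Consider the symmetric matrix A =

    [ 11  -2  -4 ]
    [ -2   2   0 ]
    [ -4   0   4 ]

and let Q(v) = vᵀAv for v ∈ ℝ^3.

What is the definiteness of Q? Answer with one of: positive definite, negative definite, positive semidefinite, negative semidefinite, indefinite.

positive definite

Congruent diagonalization of A (simultaneous row and column reduction) yields pivots 11, 18/11, 20/9.
So there are 3 positive pivots.
Hence Q is positive definite.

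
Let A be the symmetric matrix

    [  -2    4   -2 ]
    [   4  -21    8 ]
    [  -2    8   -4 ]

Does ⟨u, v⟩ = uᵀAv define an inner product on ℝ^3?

no

Leading principal minors: Δ_1 = -2, Δ_2 = 26, Δ_3 = -20.
The signs alternate starting with Δ_1 < 0, so by Sylvester's criterion Q is negative definite.
⟨·,·⟩ is an inner product exactly when A is positive definite.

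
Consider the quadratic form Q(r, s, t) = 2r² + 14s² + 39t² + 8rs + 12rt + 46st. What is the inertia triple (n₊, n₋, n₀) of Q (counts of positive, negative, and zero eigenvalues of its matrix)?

(3, 0, 0)

The symmetric matrix is A = [[2, 4, 6], [4, 14, 23], [6, 23, 39]].
Congruent diagonalization of A (simultaneous row and column reduction) yields pivots 2, 6, 5/6.
That gives 3 positive pivots.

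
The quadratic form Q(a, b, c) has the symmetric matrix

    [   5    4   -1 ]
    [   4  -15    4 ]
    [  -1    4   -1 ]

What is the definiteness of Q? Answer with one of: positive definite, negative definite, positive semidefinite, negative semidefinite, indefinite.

Row-reducing A symmetrically gives the diagonal entries 5, -91/5, 6/91.
So there are 2 positive, 1 negative pivots.
Hence Q is indefinite.

indefinite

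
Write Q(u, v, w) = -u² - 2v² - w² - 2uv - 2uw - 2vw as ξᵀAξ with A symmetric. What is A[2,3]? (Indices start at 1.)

The coefficient of v·w in Q is -2. For a symmetric A this equals A[2,3] + A[3,2] = 2·A[2,3].
So A[2,3] = -2/2 = -1.

-1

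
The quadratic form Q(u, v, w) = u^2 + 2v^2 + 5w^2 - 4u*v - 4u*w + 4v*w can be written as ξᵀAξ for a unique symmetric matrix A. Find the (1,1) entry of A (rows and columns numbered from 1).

1

The coefficient of u^2 in Q is 1, and that is exactly A[1,1].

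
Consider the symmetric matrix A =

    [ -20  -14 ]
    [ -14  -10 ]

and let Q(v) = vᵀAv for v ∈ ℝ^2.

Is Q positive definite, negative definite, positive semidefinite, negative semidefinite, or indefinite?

negative definite

For the 2×2 matrix [[-20, -14], [-14, -10]]: det = -20·-10 − (-14)² = 4, trace = -30.
det > 0 so both eigenvalues share the sign of the trace; trace = -30 < 0 ⇒ both negative.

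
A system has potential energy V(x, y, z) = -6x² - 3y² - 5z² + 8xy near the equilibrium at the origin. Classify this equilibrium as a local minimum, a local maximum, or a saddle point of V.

The Hessian at the origin is H = [[-12, 8, 0], [8, -6, 0], [0, 0, -10]].
An LDLᵀ factorisation of H has diagonal entries -12, -2/3, -10.
Counting signs: 3 negative.
H is negative definite, so the origin is a strict local maximum.

local maximum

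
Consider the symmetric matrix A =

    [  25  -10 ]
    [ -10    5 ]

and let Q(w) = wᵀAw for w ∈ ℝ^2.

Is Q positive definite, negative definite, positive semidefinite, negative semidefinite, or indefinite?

Row-reducing A symmetrically gives the diagonal entries 25, 1.
So there are 2 positive pivots.
Hence Q is positive definite.

positive definite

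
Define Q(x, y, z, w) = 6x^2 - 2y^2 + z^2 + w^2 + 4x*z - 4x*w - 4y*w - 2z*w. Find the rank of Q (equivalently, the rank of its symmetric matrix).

4

Write A = [[6, 0, 2, -2], [0, -2, 0, -2], [2, 0, 1, -1], [-2, -2, -1, 1]].
Congruent diagonalization of A (simultaneous row and column reduction) yields pivots 6, -2, 1/3, 2.
So there are 3 positive, 1 negative pivots.
The rank is the number of nonzero pivots: 4.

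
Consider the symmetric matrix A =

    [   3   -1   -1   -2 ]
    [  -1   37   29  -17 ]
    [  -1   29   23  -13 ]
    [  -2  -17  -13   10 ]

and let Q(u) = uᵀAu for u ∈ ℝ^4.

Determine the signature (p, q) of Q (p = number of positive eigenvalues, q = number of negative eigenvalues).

Symmetric row and column elimination reduces A to a congruent diagonal form with pivots 3, 110/3, 14/55, 1/14.
Counting signs: 4 positive.

(4, 0)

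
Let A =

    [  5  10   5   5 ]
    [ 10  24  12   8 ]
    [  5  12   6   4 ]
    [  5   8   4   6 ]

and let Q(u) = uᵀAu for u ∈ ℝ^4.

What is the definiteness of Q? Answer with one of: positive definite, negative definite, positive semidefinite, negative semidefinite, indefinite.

positive semidefinite

Row-reducing A symmetrically gives the diagonal entries 5, 4, 0, 0.
So there are 2 positive, 2 zero pivots.
Hence Q is positive semidefinite.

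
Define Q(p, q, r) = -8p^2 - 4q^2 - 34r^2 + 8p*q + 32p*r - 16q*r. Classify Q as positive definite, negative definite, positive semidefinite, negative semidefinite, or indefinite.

negative definite

The symmetric matrix of Q is A = [[-8, 4, 16], [4, -4, -8], [16, -8, -34]].
Leading principal minors: Δ_1 = -8, Δ_2 = 16, Δ_3 = -32.
The signs alternate starting with Δ_1 < 0, so by Sylvester's criterion Q is negative definite.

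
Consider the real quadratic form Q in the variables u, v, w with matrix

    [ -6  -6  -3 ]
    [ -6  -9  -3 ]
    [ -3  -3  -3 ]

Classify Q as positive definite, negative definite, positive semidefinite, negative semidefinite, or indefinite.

Leading principal minors: Δ_1 = -6, Δ_2 = 18, Δ_3 = -27.
The signs alternate starting with Δ_1 < 0, so by Sylvester's criterion Q is negative definite.

negative definite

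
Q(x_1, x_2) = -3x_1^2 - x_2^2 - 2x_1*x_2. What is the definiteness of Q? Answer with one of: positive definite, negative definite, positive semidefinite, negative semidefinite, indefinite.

The symmetric matrix of Q is A = [[-3, -1], [-1, -1]].
Leading principal minors: Δ_1 = -3, Δ_2 = 2.
The signs alternate starting with Δ_1 < 0, so by Sylvester's criterion Q is negative definite.

negative definite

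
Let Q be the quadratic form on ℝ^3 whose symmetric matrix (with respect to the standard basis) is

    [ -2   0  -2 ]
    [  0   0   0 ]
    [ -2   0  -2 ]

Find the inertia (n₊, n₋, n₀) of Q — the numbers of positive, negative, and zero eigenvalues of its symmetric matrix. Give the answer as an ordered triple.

Applying the same elementary operations to the rows and columns of A produces a congruent diagonal matrix with entries -2, 0, 0.
That gives 1 negative, 2 zero pivots.

(0, 1, 2)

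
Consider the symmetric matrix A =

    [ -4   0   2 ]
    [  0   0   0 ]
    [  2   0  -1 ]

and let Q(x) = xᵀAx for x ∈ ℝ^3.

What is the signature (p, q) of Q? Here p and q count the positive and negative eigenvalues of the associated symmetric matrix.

(0, 1)

Applying the same elementary operations to the rows and columns of A produces a congruent diagonal matrix with entries -4, 0, 0.
That gives 1 negative, 2 zero pivots.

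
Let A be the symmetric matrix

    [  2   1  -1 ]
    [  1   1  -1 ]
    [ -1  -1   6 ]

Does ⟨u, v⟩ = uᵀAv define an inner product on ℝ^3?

yes

Row-reducing A symmetrically gives the diagonal entries 2, 1/2, 5.
Counting signs: 3 positive.
Hence Q is positive definite.
⟨·,·⟩ is an inner product exactly when A is positive definite.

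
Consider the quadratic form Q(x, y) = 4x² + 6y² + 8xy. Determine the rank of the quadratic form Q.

The symmetric matrix is A = [[4, 4], [4, 6]].
Symmetric row and column elimination reduces A to a congruent diagonal form with pivots 4, 2.
So there are 2 positive pivots.
The rank is the number of nonzero pivots: 2.

2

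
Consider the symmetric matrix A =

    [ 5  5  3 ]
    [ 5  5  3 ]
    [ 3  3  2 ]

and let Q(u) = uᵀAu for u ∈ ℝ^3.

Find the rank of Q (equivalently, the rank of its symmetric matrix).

2

Applying the same elementary operations to the rows and columns of A produces a congruent diagonal matrix with entries 5, 0, 1/5.
That gives 2 positive, 1 zero pivots.
The rank is the number of nonzero pivots: 2.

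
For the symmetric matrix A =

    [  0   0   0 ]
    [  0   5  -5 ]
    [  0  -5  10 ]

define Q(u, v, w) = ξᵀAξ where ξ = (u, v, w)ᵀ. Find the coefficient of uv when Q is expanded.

The coefficient of uv is A[1,2] + A[2,1] = 2·0 = 0.

0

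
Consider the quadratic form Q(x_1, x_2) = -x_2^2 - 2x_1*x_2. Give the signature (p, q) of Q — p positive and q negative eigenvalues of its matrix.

The symmetric matrix is A = [[0, -1], [-1, -1]].
By Sylvester's law of inertia any congruent diagonalization of A has 1 positive, 1 negative and 0 zero entries.

(1, 1)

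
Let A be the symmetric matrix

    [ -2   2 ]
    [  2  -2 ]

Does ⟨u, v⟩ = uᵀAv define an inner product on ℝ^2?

For the 2×2 matrix [[-2, 2], [2, -2]]: det = -2·-2 − (2)² = 0, trace = -4.
det = 0 so one eigenvalue is zero; the form is semidefinite with the sign of the trace.
⟨·,·⟩ is an inner product exactly when A is positive definite.

no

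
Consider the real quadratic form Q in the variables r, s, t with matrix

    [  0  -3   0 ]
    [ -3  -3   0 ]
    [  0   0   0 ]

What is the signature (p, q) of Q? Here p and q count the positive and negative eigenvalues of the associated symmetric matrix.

By Sylvester's law of inertia any congruent diagonalization of A has 1 positive, 1 negative and 1 zero entries.

(1, 1)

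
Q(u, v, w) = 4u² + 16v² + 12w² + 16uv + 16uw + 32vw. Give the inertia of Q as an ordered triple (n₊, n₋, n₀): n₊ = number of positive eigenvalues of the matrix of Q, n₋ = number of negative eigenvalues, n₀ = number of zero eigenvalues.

Write A = [[4, 8, 8], [8, 16, 16], [8, 16, 12]].
Congruent diagonalization of A (simultaneous row and column reduction) yields pivots 4, 0, -4.
That gives 1 positive, 1 negative, 1 zero pivots.

(1, 1, 1)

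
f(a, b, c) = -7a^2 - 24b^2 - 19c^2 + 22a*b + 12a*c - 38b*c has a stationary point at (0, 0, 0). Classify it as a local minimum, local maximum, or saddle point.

local maximum

The Hessian at the origin is H = [[-14, 22, 12], [22, -48, -38], [12, -38, -38]].
An LDLᵀ factorisation of H has diagonal entries -14, -94/7, -20/47.
That gives 3 negative pivots.
H is negative definite, so the origin is a strict local maximum.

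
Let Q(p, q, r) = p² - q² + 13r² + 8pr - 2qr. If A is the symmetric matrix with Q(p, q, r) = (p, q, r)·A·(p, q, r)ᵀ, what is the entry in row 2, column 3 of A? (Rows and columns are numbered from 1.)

-1

The coefficient of q·r in Q is -2. For a symmetric A this equals A[2,3] + A[3,2] = 2·A[2,3].
So A[2,3] = -2/2 = -1.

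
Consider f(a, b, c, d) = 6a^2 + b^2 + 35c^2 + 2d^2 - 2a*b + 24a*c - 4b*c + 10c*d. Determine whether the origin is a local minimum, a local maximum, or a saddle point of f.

saddle point

The Hessian at the origin is H = [[12, -2, 24, 0], [-2, 2, -4, 0], [24, -4, 70, 10], [0, 0, 10, 4]].
Symmetric row and column elimination reduces H to a congruent diagonal form with pivots 12, 5/3, 22, -6/11.
Counting signs: 3 positive, 1 negative.
H is indefinite, so the origin is a saddle point.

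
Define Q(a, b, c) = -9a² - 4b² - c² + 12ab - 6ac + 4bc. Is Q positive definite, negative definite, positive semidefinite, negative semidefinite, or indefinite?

negative semidefinite

The symmetric matrix is A = [[-9, 6, -3], [6, -4, 2], [-3, 2, -1]].
Congruent diagonalization of A (simultaneous row and column reduction) yields pivots -9, 0, 0.
That gives 1 negative, 2 zero pivots.
Hence Q is negative semidefinite.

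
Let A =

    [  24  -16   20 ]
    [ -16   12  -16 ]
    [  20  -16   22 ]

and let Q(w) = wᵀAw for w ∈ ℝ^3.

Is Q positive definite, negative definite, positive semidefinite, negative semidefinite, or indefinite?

positive semidefinite

Row-reducing A symmetrically gives the diagonal entries 24, 4/3, 0.
Counting signs: 2 positive, 1 zero.
Hence Q is positive semidefinite.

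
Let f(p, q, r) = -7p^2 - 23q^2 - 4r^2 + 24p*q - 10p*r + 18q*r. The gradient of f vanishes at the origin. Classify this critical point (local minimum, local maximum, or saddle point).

The Hessian at the origin is H = [[-14, 24, -10], [24, -46, 18], [-10, 18, -8]].
An LDLᵀ factorisation of H has diagonal entries -14, -34/7, -12/17.
Counting signs: 3 negative.
H is negative definite, so the origin is a strict local maximum.

local maximum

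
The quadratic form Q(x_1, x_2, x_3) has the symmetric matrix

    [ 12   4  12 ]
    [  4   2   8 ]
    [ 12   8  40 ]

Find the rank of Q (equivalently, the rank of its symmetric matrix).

3

Row-reducing A symmetrically gives the diagonal entries 12, 2/3, 4.
That gives 3 positive pivots.
The rank is the number of nonzero pivots: 3.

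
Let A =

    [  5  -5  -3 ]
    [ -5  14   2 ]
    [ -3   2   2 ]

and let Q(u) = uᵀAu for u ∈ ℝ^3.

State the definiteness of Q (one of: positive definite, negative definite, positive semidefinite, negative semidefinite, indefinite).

positive definite

Leading principal minors: Δ_1 = 5, Δ_2 = 45, Δ_3 = 4.
All leading principal minors are positive, so by Sylvester's criterion Q is positive definite.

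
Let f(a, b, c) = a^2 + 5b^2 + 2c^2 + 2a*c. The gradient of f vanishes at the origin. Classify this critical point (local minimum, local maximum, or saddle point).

local minimum

The Hessian at the origin is H = [[2, 0, 2], [0, 10, 0], [2, 0, 4]].
Symmetric row and column elimination reduces H to a congruent diagonal form with pivots 2, 10, 2.
Counting signs: 3 positive.
H is positive definite, so the origin is a strict local minimum.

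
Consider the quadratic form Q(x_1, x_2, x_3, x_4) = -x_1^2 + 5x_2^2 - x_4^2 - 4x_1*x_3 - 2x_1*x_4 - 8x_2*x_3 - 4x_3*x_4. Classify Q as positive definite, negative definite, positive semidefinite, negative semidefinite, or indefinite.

indefinite

Write A = [[-1, 0, -2, -1], [0, 5, -4, 0], [-2, -4, 0, -2], [-1, 0, -2, -1]].
Applying the same elementary operations to the rows and columns of A produces a congruent diagonal matrix with entries -1, 5, 4/5, 0.
So there are 2 positive, 1 negative, 1 zero pivots.
Hence Q is indefinite.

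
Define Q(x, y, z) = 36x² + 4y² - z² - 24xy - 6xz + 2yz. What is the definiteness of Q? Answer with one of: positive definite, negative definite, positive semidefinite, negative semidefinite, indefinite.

The associated matrix is A = [[36, -12, -3], [-12, 4, 1], [-3, 1, -1]].
Applying the same elementary operations to the rows and columns of A produces a congruent diagonal matrix with entries 36, 0, -5/4.
Counting signs: 1 positive, 1 negative, 1 zero.
Hence Q is indefinite.

indefinite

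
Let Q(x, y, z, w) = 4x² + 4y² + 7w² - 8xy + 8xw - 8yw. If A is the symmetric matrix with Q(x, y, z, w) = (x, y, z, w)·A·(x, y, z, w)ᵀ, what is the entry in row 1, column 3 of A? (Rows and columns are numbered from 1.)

The coefficient of x·z in Q is 0. For a symmetric A this equals A[1,3] + A[3,1] = 2·A[1,3].
So A[1,3] = 0/2 = 0.

0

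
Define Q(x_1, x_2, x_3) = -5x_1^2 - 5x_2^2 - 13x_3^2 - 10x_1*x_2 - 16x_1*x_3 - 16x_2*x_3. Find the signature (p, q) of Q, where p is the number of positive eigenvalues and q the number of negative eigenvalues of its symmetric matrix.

(0, 2)

Write A = [[-5, -5, -8], [-5, -5, -8], [-8, -8, -13]].
Applying the same elementary operations to the rows and columns of A produces a congruent diagonal matrix with entries -5, 0, -1/5.
So there are 2 negative, 1 zero pivots.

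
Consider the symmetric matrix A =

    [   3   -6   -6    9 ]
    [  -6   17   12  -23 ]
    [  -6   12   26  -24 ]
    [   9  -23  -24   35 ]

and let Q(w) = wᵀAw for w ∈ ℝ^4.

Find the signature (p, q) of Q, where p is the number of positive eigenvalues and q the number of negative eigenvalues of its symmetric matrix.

(4, 0)

Symmetric row and column elimination reduces A to a congruent diagonal form with pivots 3, 5, 14, 3/7.
Counting signs: 4 positive.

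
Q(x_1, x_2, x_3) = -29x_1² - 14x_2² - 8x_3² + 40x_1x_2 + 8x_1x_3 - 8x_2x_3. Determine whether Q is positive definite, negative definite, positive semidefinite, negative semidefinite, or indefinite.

The associated matrix is A = [[-29, 20, 4], [20, -14, -4], [4, -4, -8]].
Row-reducing A symmetrically gives the diagonal entries -29, -6/29, 0.
So there are 2 negative, 1 zero pivots.
Hence Q is negative semidefinite.

negative semidefinite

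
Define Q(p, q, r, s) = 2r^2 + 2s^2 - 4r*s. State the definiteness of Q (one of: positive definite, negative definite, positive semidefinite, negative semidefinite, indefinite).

positive semidefinite

The symmetric matrix is A = [[0, 0, 0, 0], [0, 0, 0, 0], [0, 0, 2, -2], [0, 0, -2, 2]].
Row-reducing A symmetrically gives the diagonal entries 0, 0, 2, 0.
That gives 1 positive, 3 zero pivots.
Hence Q is positive semidefinite.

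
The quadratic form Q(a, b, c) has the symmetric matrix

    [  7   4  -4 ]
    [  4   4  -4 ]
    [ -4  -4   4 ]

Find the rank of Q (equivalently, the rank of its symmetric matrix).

Applying the same elementary operations to the rows and columns of A produces a congruent diagonal matrix with entries 7, 12/7, 0.
That gives 2 positive, 1 zero pivots.
The rank is the number of nonzero pivots: 2.

2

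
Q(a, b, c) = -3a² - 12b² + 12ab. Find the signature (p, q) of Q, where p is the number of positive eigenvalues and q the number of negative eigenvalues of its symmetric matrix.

(0, 1)

The symmetric matrix is A = [[-3, 6, 0], [6, -12, 0], [0, 0, 0]].
Row-reducing A symmetrically gives the diagonal entries -3, 0, 0.
Counting signs: 1 negative, 2 zero.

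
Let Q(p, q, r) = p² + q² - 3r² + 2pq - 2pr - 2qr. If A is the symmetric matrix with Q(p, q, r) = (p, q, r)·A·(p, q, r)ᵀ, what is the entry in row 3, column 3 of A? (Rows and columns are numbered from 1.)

The coefficient of r² in Q is -3, and that is exactly A[3,3].

-3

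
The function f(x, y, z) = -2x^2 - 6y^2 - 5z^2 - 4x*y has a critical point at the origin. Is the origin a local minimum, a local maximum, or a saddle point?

local maximum

The Hessian at the origin is H = [[-4, -4, 0], [-4, -12, 0], [0, 0, -10]].
Row-reducing H symmetrically gives the diagonal entries -4, -8, -10.
That gives 3 negative pivots.
H is negative definite, so the origin is a strict local maximum.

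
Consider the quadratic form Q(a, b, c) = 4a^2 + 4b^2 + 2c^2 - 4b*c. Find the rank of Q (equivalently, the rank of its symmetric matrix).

3

The associated matrix is A = [[4, 0, 0], [0, 4, -2], [0, -2, 2]].
Symmetric row and column elimination reduces A to a congruent diagonal form with pivots 4, 4, 1.
That gives 3 positive pivots.
The rank is the number of nonzero pivots: 3.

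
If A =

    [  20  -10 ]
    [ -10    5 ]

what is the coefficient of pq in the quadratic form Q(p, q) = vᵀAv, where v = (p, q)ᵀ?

-20

The coefficient of pq is A[1,2] + A[2,1] = 2·(-10) = -20.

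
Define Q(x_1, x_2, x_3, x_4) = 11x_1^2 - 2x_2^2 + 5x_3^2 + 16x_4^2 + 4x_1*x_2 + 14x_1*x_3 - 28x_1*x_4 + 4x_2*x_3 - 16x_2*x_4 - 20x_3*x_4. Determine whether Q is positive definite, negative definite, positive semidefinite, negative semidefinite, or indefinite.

indefinite

Write A = [[11, 2, 7, -14], [2, -2, 2, -8], [7, 2, 5, -10], [-14, -8, -10, 16]].
Applying the same elementary operations to the rows and columns of A produces a congruent diagonal matrix with entries 11, -26/11, 10/13, 4/5.
That gives 3 positive, 1 negative pivots.
Hence Q is indefinite.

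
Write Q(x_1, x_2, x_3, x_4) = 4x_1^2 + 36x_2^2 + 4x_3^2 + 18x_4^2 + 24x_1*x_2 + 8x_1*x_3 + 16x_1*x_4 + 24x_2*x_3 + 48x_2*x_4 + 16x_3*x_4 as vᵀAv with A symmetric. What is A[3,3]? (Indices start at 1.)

4

The coefficient of x_3^2 in Q is 4, and that is exactly A[3,3].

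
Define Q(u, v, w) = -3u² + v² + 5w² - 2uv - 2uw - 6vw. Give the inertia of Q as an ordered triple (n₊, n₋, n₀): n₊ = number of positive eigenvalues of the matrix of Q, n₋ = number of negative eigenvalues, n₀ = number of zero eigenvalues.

(1, 1, 1)

Write A = [[-3, -1, -1], [-1, 1, -3], [-1, -3, 5]].
Congruent diagonalization of A (simultaneous row and column reduction) yields pivots -3, 4/3, 0.
So there are 1 positive, 1 negative, 1 zero pivots.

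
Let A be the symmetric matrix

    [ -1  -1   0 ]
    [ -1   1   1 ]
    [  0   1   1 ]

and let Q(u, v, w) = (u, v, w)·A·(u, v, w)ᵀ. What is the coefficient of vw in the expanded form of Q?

The coefficient of vw is A[2,3] + A[3,2] = 2·1 = 2.

2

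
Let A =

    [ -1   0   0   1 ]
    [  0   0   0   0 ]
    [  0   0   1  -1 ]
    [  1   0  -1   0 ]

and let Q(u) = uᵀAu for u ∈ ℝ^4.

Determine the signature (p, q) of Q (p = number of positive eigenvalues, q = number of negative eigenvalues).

(1, 1)

Symmetric row and column elimination reduces A to a congruent diagonal form with pivots -1, 0, 1, 0.
Counting signs: 1 positive, 1 negative, 2 zero.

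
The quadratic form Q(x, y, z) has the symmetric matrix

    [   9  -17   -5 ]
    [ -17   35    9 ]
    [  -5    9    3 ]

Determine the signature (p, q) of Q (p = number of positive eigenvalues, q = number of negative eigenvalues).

(3, 0)

Row-reducing A symmetrically gives the diagonal entries 9, 26/9, 2/13.
So there are 3 positive pivots.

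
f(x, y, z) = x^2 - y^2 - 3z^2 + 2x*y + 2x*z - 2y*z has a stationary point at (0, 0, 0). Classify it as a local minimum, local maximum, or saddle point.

saddle point

The Hessian at the origin is H = [[2, 2, 2], [2, -2, -2], [2, -2, -6]].
Congruent diagonalization of H (simultaneous row and column reduction) yields pivots 2, -4, -4.
That gives 1 positive, 2 negative pivots.
H is indefinite, so the origin is a saddle point.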